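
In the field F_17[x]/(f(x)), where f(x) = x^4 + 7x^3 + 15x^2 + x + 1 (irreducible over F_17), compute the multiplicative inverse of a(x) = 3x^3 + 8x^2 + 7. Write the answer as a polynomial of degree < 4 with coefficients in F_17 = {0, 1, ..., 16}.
a(x)^(-1) ≡ 14x^3 + 9x^2 + 8x + 6 (mod f(x))

Since f is irreducible over F_17, F_17[x]/(f) is a field and a(x) ≠ 0 has an inverse. Apply the extended Euclidean algorithm to f(x) and a(x) in F_17[x]: f(x) = (6x + 9)·a(x) + (11x^2 + 10x + 6);  a(x) = (8x + 12)·(11x^2 + 10x + 6) + (2x + 3);  (11x^2 + 10x + 6) = (14x + 1)·(2x + 3) + (3). The last nonzero remainder is the constant 3 = gcd(f, a) in F_17. Back-substituting through the division chain expresses 3 = s(x)·a(x) + t(x)·f(x) with s(x) ≡ 8x^3 + 10x^2 + 7x + 1 (mod f), so (8x^3 + 10x^2 + 7x + 1)·a(x) ≡ 3 (mod f). Multiplying by 3^(-1) ≡ 6 in F_17 gives a(x)^(-1) ≡ 6·(8x^3 + 10x^2 + 7x + 1) ≡ 14x^3 + 9x^2 + 8x + 6 (mod f). Check: (3x^3 + 8x^2 + 7)·(14x^3 + 9x^2 + 8x + 6) = 8x^6 + 3x^5 + 11x^4 + 10x^3 + 9x^2 + 5x + 8 ≡ 1 (mod x^4 + 7x^3 + 15x^2 + x + 1).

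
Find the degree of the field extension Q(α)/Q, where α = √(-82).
[Q(α):Q] = 2

[Q(α):Q] equals the degree of the minimal polynomial of α. Here α^2 = -82 and x^2 + 82 is irreducible (d = -82 is squarefree, ≠ 1, hence not a square), so deg(m_α) = 2. Thus [Q(α):Q] = 2.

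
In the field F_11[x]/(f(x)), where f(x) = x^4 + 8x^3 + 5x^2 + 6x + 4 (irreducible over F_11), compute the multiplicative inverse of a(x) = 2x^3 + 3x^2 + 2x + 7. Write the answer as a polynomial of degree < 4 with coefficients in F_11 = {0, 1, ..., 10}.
a(x)^(-1) ≡ 7x^3 + 3x^2 + 2 (mod f(x))

Since f is irreducible over F_11, F_11[x]/(f) is a field and a(x) ≠ 0 has an inverse. Apply the extended Euclidean algorithm to f(x) and a(x) in F_11[x]: f(x) = (6x + 6)·a(x) + (8x^2 + 7x + 6);  a(x) = (3x + 6)·(8x^2 + 7x + 6) + (8x + 4);  (8x^2 + 7x + 6) = (x + 10)·(8x + 4) + (10). The last nonzero remainder is the constant 10 = gcd(f, a) in F_11. Back-substituting through the division chain expresses 10 = s(x)·a(x) + t(x)·f(x) with s(x) ≡ 4x^3 + 8x^2 + 9 (mod f), so (4x^3 + 8x^2 + 9)·a(x) ≡ 10 (mod f). Multiplying by 10^(-1) ≡ 10 in F_11 gives a(x)^(-1) ≡ 10·(4x^3 + 8x^2 + 9) ≡ 7x^3 + 3x^2 + 2 (mod f). Check: (2x^3 + 3x^2 + 2x + 7)·(7x^3 + 3x^2 + 2) = 3x^6 + 5x^5 + x^4 + 4x^3 + 5x^2 + 4x + 3 ≡ 1 (mod x^4 + 8x^3 + 5x^2 + 6x + 4).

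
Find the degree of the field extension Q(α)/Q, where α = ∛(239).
[Q(α):Q] = 3

The minimal polynomial of α is x^3 - 239, irreducible over Q since 239 is not a perfect cube (so x^3 - 239 has no rational root). Hence [Q(α):Q] = deg(m_α) = 3.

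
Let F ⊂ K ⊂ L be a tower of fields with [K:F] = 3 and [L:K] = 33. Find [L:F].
[L:F] = 99

The tower law says that for any tower of field extensions F ⊂ K ⊂ L with finite degrees, [L:F] = [L:K] · [K:F]. Here this gives [L:F] = 33 · 3 = 99.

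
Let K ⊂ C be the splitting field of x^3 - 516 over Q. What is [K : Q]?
[K : Q] = 6

The roots of x^3 - 516 are ∛516, ω∛516, ω^2∛516 where ω = e^(2πi/3) is a primitive cube root of unity, so K = Q(∛516, ω). Now [Q(∛516):Q] = 3 (since 516 is not a perfect cube, x^3 - 516 is irreducible) and [Q(ω):Q] = 2. Both 2 and 3 divide [K:Q], and [K:Q] ≤ 3·2 = 6, so [K:Q] = 6. (Equivalently: Q(∛516) ⊂ R but ω ∉ R, so [K : Q(∛516)] = 2.)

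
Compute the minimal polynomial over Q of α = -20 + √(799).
m_α(x) = x^2 + 40x - 399

From α + 20 = √(799), squaring gives (α + 20)^2 = 799, i.e. α^2 + 40α + 400 = 799, so α^2 + 40α - 399 = 0. The discriminant of x^2 + 40x - 399 is (40)^2 - 4·(-399) = 1600 + 1596 = 3196, and 4·(799) is not a perfect square in Q since 799 is squarefree and ≠ 1. Hence x^2 + 40x - 399 is irreducible over Q and is the minimal polynomial of α.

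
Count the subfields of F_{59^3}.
F_{59^3} has 2 subfields

The subfields of F_{p^n} are exactly the fields F_{p^d} for d | n (each is the fixed field of the unique index-d subgroup of Gal(F_{p^n}/F_p) ≅ Z/nZ). The divisors of n = 3 are {1, 3}, giving 2 subfields: F_{59^1}, F_{59^3}.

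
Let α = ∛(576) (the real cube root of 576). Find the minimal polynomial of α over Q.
m_α(x) = x^3 - 576

α satisfies α^3 = 576, so x^3 - 576 annihilates α. By the rational root test, a rational root p/q (in lowest terms) of x^3 - 576 would satisfy p^3 = 576 q^3, forcing q = 1 and p^3 = 576; but 576 is not a perfect cube, contradiction. A monic cubic over Q with no rational root is irreducible (any nontrivial factorization would include a linear factor). Hence x^3 - 576 is the minimal polynomial of α, and in particular [Q(α):Q] = 3.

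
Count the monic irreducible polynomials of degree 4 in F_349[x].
There are 3708840450 monic irreducible polynomials of degree 4 over F_349

Each element of F_{349^4} that lies in no proper subfield is a root of exactly one monic irreducible of degree 4 over F_349, and each such polynomial has 4 distinct roots in F_{349^4}. By Möbius inversion the count is N_349(4) = (1/4) Σ_{d|4} μ(4/d) · 349^d = (1/4)(μ(4)·349^1 + μ(2)·349^2 + μ(1)·349^4) = 14835361800/4 = 3708840450.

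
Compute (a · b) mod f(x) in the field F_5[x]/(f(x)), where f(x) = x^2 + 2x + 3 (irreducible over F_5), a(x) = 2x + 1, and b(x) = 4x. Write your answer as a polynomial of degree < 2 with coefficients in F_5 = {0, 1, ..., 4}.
a · b ≡ 3x + 1 (mod f(x))

Multiply in F_5[x]: a(x)·b(x) = (2x + 1)·(4x) = 3x^2 + 4x. This has degree ≥ 2, so divide by f(x) over F_5: 3x^2 + 4x = (3)·(x^2 + 2x + 3) + (3x + 1). Hence a·b ≡ 3x + 1 (mod f). (F_5[x]/(f) is a field with 5^2 = 25 elements since f is irreducible of degree 2.)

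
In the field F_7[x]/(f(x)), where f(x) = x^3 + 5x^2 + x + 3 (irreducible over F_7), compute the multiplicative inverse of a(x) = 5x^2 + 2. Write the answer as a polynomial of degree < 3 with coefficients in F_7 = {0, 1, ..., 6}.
a(x)^(-1) ≡ 5x^2 + 5x + 1 (mod f(x))

Since f is irreducible over F_7, F_7[x]/(f) is a field and a(x) ≠ 0 has an inverse. Apply the extended Euclidean algorithm to f(x) and a(x) in F_7[x]: f(x) = (3x + 1)·a(x) + (2x + 1);  a(x) = (6x + 4)·(2x + 1) + (5). The last nonzero remainder is the constant 5 = gcd(f, a) in F_7. Back-substituting through the division chain expresses 5 = s(x)·a(x) + t(x)·f(x) with s(x) ≡ 4x^2 + 4x + 5 (mod f), so (4x^2 + 4x + 5)·a(x) ≡ 5 (mod f). Multiplying by 5^(-1) ≡ 3 in F_7 gives a(x)^(-1) ≡ 3·(4x^2 + 4x + 5) ≡ 5x^2 + 5x + 1 (mod f). Check: (5x^2 + 2)·(5x^2 + 5x + 1) = 4x^4 + 4x^3 + x^2 + 3x + 2 ≡ 1 (mod x^3 + 5x^2 + x + 3).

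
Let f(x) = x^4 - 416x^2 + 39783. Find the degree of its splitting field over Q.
[K : Q] = 4

Solving the quadratic in x^2: x^2 = (416 ± √(416^2 - 4·39783))/2 = (416 ± √13924)/2 = (416 ± 118)/2, giving x^2 = 267 or x^2 = 149. So f(x) = (x^2 - 267)(x^2 - 149) and the roots of f are ±√267, ±√149. Hence the splitting field is K = Q(√267, √149). Since 267 and 149 are distinct squarefree integers > 1, their product 39783 is not a perfect square, so √149 ∉ Q(√267). By the tower law [K:Q] = [Q(√267,√149):Q(√267)] · [Q(√267):Q] = 2 · 2 = 4.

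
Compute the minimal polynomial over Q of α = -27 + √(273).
m_α(x) = x^2 + 54x + 456

From α + 27 = √(273), squaring gives (α + 27)^2 = 273, i.e. α^2 + 54α + 729 = 273, so α^2 + 54α + 456 = 0. The discriminant of x^2 + 54x + 456 is (54)^2 - 4·(456) = 2916 - 1824 = 1092, and 4·(273) is not a perfect square in Q since 273 is squarefree and ≠ 1. Hence x^2 + 54x + 456 is irreducible over Q and is the minimal polynomial of α.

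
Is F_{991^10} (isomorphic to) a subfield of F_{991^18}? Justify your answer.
No: F_{991^10} is not a subfield of F_{991^18}

F_{p^m} embeds in F_{p^n} iff m | n. Here 10 ∤ 18 (since 18 = 1·10 + 8 with remainder 8 ≠ 0), so F_{991^10} is not a subfield of F_{991^18}. Equivalently: if it were, the tower law would give 10 = [F_{991^10}:F_991] dividing [F_{991^18}:F_991] = 18, contradiction.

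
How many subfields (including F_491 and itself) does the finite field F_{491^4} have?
F_{491^4} has 3 subfields

The subfields of F_{p^n} are exactly the fields F_{p^d} for d | n (each is the fixed field of the unique index-d subgroup of Gal(F_{p^n}/F_p) ≅ Z/nZ). The divisors of n = 4 are {1, 2, 4}, giving 3 subfields: F_{491^1}, F_{491^2}, F_{491^4}.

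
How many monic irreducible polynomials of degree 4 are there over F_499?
There are 15500312250 monic irreducible polynomials of degree 4 over F_499

Each element of F_{499^4} that lies in no proper subfield is a root of exactly one monic irreducible of degree 4 over F_499, and each such polynomial has 4 distinct roots in F_{499^4}. By Möbius inversion the count is N_499(4) = (1/4) Σ_{d|4} μ(4/d) · 499^d = (1/4)(μ(4)·499^1 + μ(2)·499^2 + μ(1)·499^4) = 62001249000/4 = 15500312250.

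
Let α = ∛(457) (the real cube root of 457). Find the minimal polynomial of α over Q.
m_α(x) = x^3 - 457

α satisfies α^3 = 457, so x^3 - 457 annihilates α. By the rational root test, a rational root p/q (in lowest terms) of x^3 - 457 would satisfy p^3 = 457 q^3, forcing q = 1 and p^3 = 457; but 457 is not a perfect cube, contradiction. A monic cubic over Q with no rational root is irreducible (any nontrivial factorization would include a linear factor). Hence x^3 - 457 is the minimal polynomial of α, and in particular [Q(α):Q] = 3.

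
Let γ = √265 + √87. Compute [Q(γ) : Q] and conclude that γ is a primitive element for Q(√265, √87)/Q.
[Q(γ) : Q] = 4 (equivalently, Q(γ) = Q(√265, √87))

Obviously Q(γ) ⊆ Q(√265, √87), and [Q(√265, √87):Q] = 4 (since 265, 87 are distinct squarefree integers > 1 with 23055 not a perfect square). To show equality we compute the minimal polynomial of γ. From γ = √265 + √87: γ^2 = 265 + 2√(23055) + 87 = 352 + 2√(23055), so γ^2 - 352 = 2√(23055); squaring, (γ^2 - 352)^2 = 4·23055, i.e. γ^4 - 704γ^2 + 123904 - 92220 = 0, i.e. γ^4 - 704γ^2 + 31684 = 0. So γ is a root of x^4 - 704x^2 + 31684. This polynomial is irreducible over Q: it has no rational root (each ±√265 ± √87 is irrational), and any factorization into two quadratics over Q would force √(23055) ∈ Q (pairing opposite roots) or √265, √87 ∈ Q (other pairings), all impossible. Hence [Q(γ):Q] = 4 = [Q(√265, √87):Q], so Q(γ) = Q(√265, √87).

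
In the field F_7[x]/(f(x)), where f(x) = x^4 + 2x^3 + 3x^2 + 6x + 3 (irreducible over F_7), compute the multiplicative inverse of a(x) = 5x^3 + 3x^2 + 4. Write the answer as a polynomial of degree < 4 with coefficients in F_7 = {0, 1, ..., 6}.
a(x)^(-1) ≡ x^2 + 4x + 3 (mod f(x))

Since f is irreducible over F_7, F_7[x]/(f) is a field and a(x) ≠ 0 has an inverse. Apply the extended Euclidean algorithm to f(x) and a(x) in F_7[x]: f(x) = (3x)·a(x) + (3x^2 + x + 3);  a(x) = (4x + 2)·(3x^2 + x + 3) + (5). The last nonzero remainder is the constant 5 = gcd(f, a) in F_7. Back-substituting through the division chain expresses 5 = s(x)·a(x) + t(x)·f(x) with s(x) ≡ 5x^2 + 6x + 1 (mod f), so (5x^2 + 6x + 1)·a(x) ≡ 5 (mod f). Multiplying by 5^(-1) ≡ 3 in F_7 gives a(x)^(-1) ≡ 3·(5x^2 + 6x + 1) ≡ x^2 + 4x + 3 (mod f). Check: (5x^3 + 3x^2 + 4)·(x^2 + 4x + 3) = 5x^5 + 2x^4 + 6x^3 + 6x^2 + 2x + 5 ≡ 1 (mod x^4 + 2x^3 + 3x^2 + 6x + 3).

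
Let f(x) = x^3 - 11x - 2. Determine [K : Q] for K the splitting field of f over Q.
[K : Q] = 6

By the rational root test, any rational root of the monic integer polynomial f(x) = x^3 - 11x - 2 must be an integer dividing the constant term -2, i.e. one of ±{1, 2}. Evaluating: f(1) = -12, f(-1) = 8, f(2) = -16, f(-2) = 12; none is 0, so f has no rational root and is therefore irreducible over Q (a cubic with no linear factor over a field is irreducible). For an irreducible cubic, the Galois group is A_3 or S_3 according as the discriminant disc(f) = -4a^3 - 27b^2 = -4·(-11)^3 - 27·(-2)^2 = 5216 is or is not a square in Q. Here disc(f) = 5216 is not a perfect square in Q, so the Galois group of f over Q is not contained in A_3 and must be all of S_3. The splitting field has degree |S_3| = 6 over Q, so [K : Q] = 6.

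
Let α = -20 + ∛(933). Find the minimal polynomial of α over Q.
m_α(x) = x^3 + 60x^2 + 1200x + 7067

Set β = α + 20 = ∛(933), so β^3 = 933. Then (α + 20)^3 - 933 = 0, i.e. α is a root of g(x) = (x + 20)^3 - 933 = x^3 + 60x^2 + 1200x + 7067. Since g(x) = h(x + 20) where h(x) = x^3 - 933, and h is irreducible over Q (because 933 is not a perfect cube, so h has no rational root, and a monic cubic with no rational root is irreducible), g is also irreducible (irreducibility is preserved under the substitution x → x + 20). Hence m_α(x) = x^3 + 60x^2 + 1200x + 7067.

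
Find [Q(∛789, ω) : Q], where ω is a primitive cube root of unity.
[Q(∛789, ω) : Q] = 6

[Q(∛789):Q] = 3 (min poly x^3 - 789, irreducible since 789 is not a perfect cube). [Q(ω):Q] = 2 (min poly x^2 + x + 1). Since Q(∛789) ⊂ R and ω ∉ R, we have ω ∉ Q(∛789), so x^2 + x + 1 remains irreducible over Q(∛789) and [Q(∛789, ω) : Q(∛789)] = 2. By the tower law, [Q(∛789, ω) : Q] = 3 · 2 = 6. (In fact Q(∛789, ω) is the splitting field of x^3 - 789 over Q.)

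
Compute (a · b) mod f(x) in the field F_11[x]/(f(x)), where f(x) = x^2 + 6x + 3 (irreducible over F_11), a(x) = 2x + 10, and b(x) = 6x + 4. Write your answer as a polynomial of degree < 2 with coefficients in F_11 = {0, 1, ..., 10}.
a · b ≡ 7x + 4 (mod f(x))

Multiply in F_11[x]: a(x)·b(x) = (2x + 10)·(6x + 4) = x^2 + 2x + 7. This has degree ≥ 2, so divide by f(x) over F_11: x^2 + 2x + 7 = (1)·(x^2 + 6x + 3) + (7x + 4). Hence a·b ≡ 7x + 4 (mod f). (F_11[x]/(f) is a field with 11^2 = 121 elements since f is irreducible of degree 2.)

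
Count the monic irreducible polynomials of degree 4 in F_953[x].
There are 206210669868 monic irreducible polynomials of degree 4 over F_953

Each element of F_{953^4} that lies in no proper subfield is a root of exactly one monic irreducible of degree 4 over F_953, and each such polynomial has 4 distinct roots in F_{953^4}. By Möbius inversion the count is N_953(4) = (1/4) Σ_{d|4} μ(4/d) · 953^d = (1/4)(μ(4)·953^1 + μ(2)·953^2 + μ(1)·953^4) = 824842679472/4 = 206210669868.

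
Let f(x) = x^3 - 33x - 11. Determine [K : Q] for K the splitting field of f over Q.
[K : Q] = 6

By the rational root test, any rational root of the monic integer polynomial f(x) = x^3 - 33x - 11 must be an integer dividing the constant term -11, i.e. one of ±{1, 11}. Evaluating: f(1) = -43, f(-1) = 21, f(11) = 957, f(-11) = -979; none is 0, so f has no rational root and is therefore irreducible over Q (a cubic with no linear factor over a field is irreducible). For an irreducible cubic, the Galois group is A_3 or S_3 according as the discriminant disc(f) = -4a^3 - 27b^2 = -4·(-33)^3 - 27·(-11)^2 = 140481 is or is not a square in Q. Here disc(f) = 140481 is not a perfect square in Q, so the Galois group of f over Q is not contained in A_3 and must be all of S_3. The splitting field has degree |S_3| = 6 over Q, so [K : Q] = 6.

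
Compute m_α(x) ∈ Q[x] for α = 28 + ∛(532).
m_α(x) = x^3 - 84x^2 + 2352x - 22484

Set β = α - 28 = ∛(532), so β^3 = 532. Then (α - 28)^3 - 532 = 0, i.e. α is a root of g(x) = (x - 28)^3 - 532 = x^3 - 84x^2 + 2352x - 22484. Since g(x) = h(x - 28) where h(x) = x^3 - 532, and h is irreducible over Q (because 532 is not a perfect cube, so h has no rational root, and a monic cubic with no rational root is irreducible), g is also irreducible (irreducibility is preserved under the substitution x → x - 28). Hence m_α(x) = x^3 - 84x^2 + 2352x - 22484.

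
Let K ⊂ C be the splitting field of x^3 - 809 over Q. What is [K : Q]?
[K : Q] = 6

The roots of x^3 - 809 are ∛809, ω∛809, ω^2∛809 where ω = e^(2πi/3) is a primitive cube root of unity, so K = Q(∛809, ω). Now [Q(∛809):Q] = 3 (since 809 is not a perfect cube, x^3 - 809 is irreducible) and [Q(ω):Q] = 2. Both 2 and 3 divide [K:Q], and [K:Q] ≤ 3·2 = 6, so [K:Q] = 6. (Equivalently: Q(∛809) ⊂ R but ω ∉ R, so [K : Q(∛809)] = 2.)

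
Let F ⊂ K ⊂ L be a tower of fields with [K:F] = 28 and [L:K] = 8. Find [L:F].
[L:F] = 224

The tower law says that for any tower of field extensions F ⊂ K ⊂ L with finite degrees, [L:F] = [L:K] · [K:F]. Here this gives [L:F] = 8 · 28 = 224.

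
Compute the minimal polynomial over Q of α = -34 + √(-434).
m_α(x) = x^2 + 68x + 1590

From α + 34 = √(-434), squaring gives (α + 34)^2 = -434, i.e. α^2 + 68α + 1156 = -434, so α^2 + 68α + 1590 = 0. The discriminant of x^2 + 68x + 1590 is (68)^2 - 4·(1590) = 4624 - 6360 = -1736, and 4·(-434) is not a perfect square in Q since -434 is squarefree and ≠ 1. Hence x^2 + 68x + 1590 is irreducible over Q and is the minimal polynomial of α.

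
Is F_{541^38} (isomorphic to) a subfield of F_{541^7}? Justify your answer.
No: F_{541^38} is not a subfield of F_{541^7}

F_{p^m} embeds in F_{p^n} iff m | n. Here 38 ∤ 7 (since 7 = 0·38 + 7 with remainder 7 ≠ 0), so F_{541^38} is not a subfield of F_{541^7}. Equivalently: if it were, the tower law would give 38 = [F_{541^38}:F_541] dividing [F_{541^7}:F_541] = 7, contradiction.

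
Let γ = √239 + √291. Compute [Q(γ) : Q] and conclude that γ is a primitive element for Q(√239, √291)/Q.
[Q(γ) : Q] = 4 (equivalently, Q(γ) = Q(√239, √291))

Obviously Q(γ) ⊆ Q(√239, √291), and [Q(√239, √291):Q] = 4 (since 239, 291 are distinct squarefree integers > 1 with 69549 not a perfect square). To show equality we compute the minimal polynomial of γ. From γ = √239 + √291: γ^2 = 239 + 2√(69549) + 291 = 530 + 2√(69549), so γ^2 - 530 = 2√(69549); squaring, (γ^2 - 530)^2 = 4·69549, i.e. γ^4 - 1060γ^2 + 280900 - 278196 = 0, i.e. γ^4 - 1060γ^2 + 2704 = 0. So γ is a root of x^4 - 1060x^2 + 2704. This polynomial is irreducible over Q: it has no rational root (each ±√239 ± √291 is irrational), and any factorization into two quadratics over Q would force √(69549) ∈ Q (pairing opposite roots) or √239, √291 ∈ Q (other pairings), all impossible. Hence [Q(γ):Q] = 4 = [Q(√239, √291):Q], so Q(γ) = Q(√239, √291).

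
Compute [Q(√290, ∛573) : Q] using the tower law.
[Q(√290, ∛573) : Q] = 6

Let L = Q(√290, ∛573). Since Q(√290) ⊂ L and [Q(√290):Q] = 2, the tower law gives 2 | [L:Q]. Likewise Q(∛573) ⊂ L with [Q(∛573):Q] = 3 (because 573 is not a perfect cube), so 3 | [L:Q]. As gcd(2,3) = 1, [L:Q] is divisible by 6. Conversely L is generated over Q by √290 and ∛573, so [L:Q] ≤ 2·3 = 6. Therefore [Q(√290, ∛573) : Q] = 6.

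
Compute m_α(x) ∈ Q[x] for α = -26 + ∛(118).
m_α(x) = x^3 + 78x^2 + 2028x + 17458

Set β = α + 26 = ∛(118), so β^3 = 118. Then (α + 26)^3 - 118 = 0, i.e. α is a root of g(x) = (x + 26)^3 - 118 = x^3 + 78x^2 + 2028x + 17458. Since g(x) = h(x + 26) where h(x) = x^3 - 118, and h is irreducible over Q (because 118 is not a perfect cube, so h has no rational root, and a monic cubic with no rational root is irreducible), g is also irreducible (irreducibility is preserved under the substitution x → x + 26). Hence m_α(x) = x^3 + 78x^2 + 2028x + 17458.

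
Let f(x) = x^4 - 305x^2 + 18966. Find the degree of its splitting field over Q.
[K : Q] = 4

Solving the quadratic in x^2: x^2 = (305 ± √(305^2 - 4·18966))/2 = (305 ± √17161)/2 = (305 ± 131)/2, giving x^2 = 87 or x^2 = 218. So f(x) = (x^2 - 87)(x^2 - 218) and the roots of f are ±√87, ±√218. Hence the splitting field is K = Q(√87, √218). Since 87 and 218 are distinct squarefree integers > 1, their product 18966 is not a perfect square, so √218 ∉ Q(√87). By the tower law [K:Q] = [Q(√87,√218):Q(√87)] · [Q(√87):Q] = 2 · 2 = 4.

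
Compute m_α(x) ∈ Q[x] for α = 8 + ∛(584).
m_α(x) = x^3 - 24x^2 + 192x - 1096

Set β = α - 8 = ∛(584), so β^3 = 584. Then (α - 8)^3 - 584 = 0, i.e. α is a root of g(x) = (x - 8)^3 - 584 = x^3 - 24x^2 + 192x - 1096. Since g(x) = h(x - 8) where h(x) = x^3 - 584, and h is irreducible over Q (because 584 is not a perfect cube, so h has no rational root, and a monic cubic with no rational root is irreducible), g is also irreducible (irreducibility is preserved under the substitution x → x - 8). Hence m_α(x) = x^3 - 24x^2 + 192x - 1096.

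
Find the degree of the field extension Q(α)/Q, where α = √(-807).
[Q(α):Q] = 2

[Q(α):Q] equals the degree of the minimal polynomial of α. Here α^2 = -807 and x^2 + 807 is irreducible (d = -807 is squarefree, ≠ 1, hence not a square), so deg(m_α) = 2. Thus [Q(α):Q] = 2.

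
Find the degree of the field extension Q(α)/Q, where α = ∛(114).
[Q(α):Q] = 3

The minimal polynomial of α is x^3 - 114, irreducible over Q since 114 is not a perfect cube (so x^3 - 114 has no rational root). Hence [Q(α):Q] = deg(m_α) = 3.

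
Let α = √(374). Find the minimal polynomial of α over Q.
m_α(x) = x^2 - 374

α satisfies α^2 - 374 = 0, so x^2 - 374 annihilates α. Since d = 374 is squarefree and ≠ 1, it is not a perfect square in Q, so x^2 - 374 has no rational root and is therefore irreducible over Q (a degree-2 polynomial over a field is irreducible iff it has no root). Hence m_α(x) = x^2 - 374.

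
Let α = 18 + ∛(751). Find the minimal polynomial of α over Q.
m_α(x) = x^3 - 54x^2 + 972x - 6583

Set β = α - 18 = ∛(751), so β^3 = 751. Then (α - 18)^3 - 751 = 0, i.e. α is a root of g(x) = (x - 18)^3 - 751 = x^3 - 54x^2 + 972x - 6583. Since g(x) = h(x - 18) where h(x) = x^3 - 751, and h is irreducible over Q (because 751 is not a perfect cube, so h has no rational root, and a monic cubic with no rational root is irreducible), g is also irreducible (irreducibility is preserved under the substitution x → x - 18). Hence m_α(x) = x^3 - 54x^2 + 972x - 6583.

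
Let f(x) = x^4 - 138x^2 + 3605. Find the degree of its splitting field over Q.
[K : Q] = 4

Solving the quadratic in x^2: x^2 = (138 ± √(138^2 - 4·3605))/2 = (138 ± √4624)/2 = (138 ± 68)/2, giving x^2 = 103 or x^2 = 35. So f(x) = (x^2 - 103)(x^2 - 35) and the roots of f are ±√103, ±√35. Hence the splitting field is K = Q(√103, √35). Since 103 and 35 are distinct squarefree integers > 1, their product 3605 is not a perfect square, so √35 ∉ Q(√103). By the tower law [K:Q] = [Q(√103,√35):Q(√103)] · [Q(√103):Q] = 2 · 2 = 4.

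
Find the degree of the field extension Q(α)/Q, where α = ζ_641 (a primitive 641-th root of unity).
[Q(α):Q] = 640

The minimal polynomial of ζ_641 over Q is the 641-th cyclotomic polynomial Φ_641(x), which is irreducible over Q and has degree φ(641) = 640. Hence [Q(α):Q] = φ(641) = 640.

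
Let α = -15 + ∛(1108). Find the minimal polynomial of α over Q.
m_α(x) = x^3 + 45x^2 + 675x + 2267

Set β = α + 15 = ∛(1108), so β^3 = 1108. Then (α + 15)^3 - 1108 = 0, i.e. α is a root of g(x) = (x + 15)^3 - 1108 = x^3 + 45x^2 + 675x + 2267. Since g(x) = h(x + 15) where h(x) = x^3 - 1108, and h is irreducible over Q (because 1108 is not a perfect cube, so h has no rational root, and a monic cubic with no rational root is irreducible), g is also irreducible (irreducibility is preserved under the substitution x → x + 15). Hence m_α(x) = x^3 + 45x^2 + 675x + 2267.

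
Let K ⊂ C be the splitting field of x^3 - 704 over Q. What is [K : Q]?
[K : Q] = 6

The roots of x^3 - 704 are ∛704, ω∛704, ω^2∛704 where ω = e^(2πi/3) is a primitive cube root of unity, so K = Q(∛704, ω). Now [Q(∛704):Q] = 3 (since 704 is not a perfect cube, x^3 - 704 is irreducible) and [Q(ω):Q] = 2. Both 2 and 3 divide [K:Q], and [K:Q] ≤ 3·2 = 6, so [K:Q] = 6. (Equivalently: Q(∛704) ⊂ R but ω ∉ R, so [K : Q(∛704)] = 2.)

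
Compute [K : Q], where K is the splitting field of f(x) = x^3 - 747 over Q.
[K : Q] = 6

The roots of x^3 - 747 are ∛747, ω∛747, ω^2∛747 where ω = e^(2πi/3) is a primitive cube root of unity, so K = Q(∛747, ω). Now [Q(∛747):Q] = 3 (since 747 is not a perfect cube, x^3 - 747 is irreducible) and [Q(ω):Q] = 2. Both 2 and 3 divide [K:Q], and [K:Q] ≤ 3·2 = 6, so [K:Q] = 6. (Equivalently: Q(∛747) ⊂ R but ω ∉ R, so [K : Q(∛747)] = 2.)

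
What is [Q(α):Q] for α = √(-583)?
[Q(α):Q] = 2

[Q(α):Q] equals the degree of the minimal polynomial of α. Here α^2 = -583 and x^2 + 583 is irreducible (d = -583 is squarefree, ≠ 1, hence not a square), so deg(m_α) = 2. Thus [Q(α):Q] = 2.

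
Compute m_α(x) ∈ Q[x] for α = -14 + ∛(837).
m_α(x) = x^3 + 42x^2 + 588x + 1907

Set β = α + 14 = ∛(837), so β^3 = 837. Then (α + 14)^3 - 837 = 0, i.e. α is a root of g(x) = (x + 14)^3 - 837 = x^3 + 42x^2 + 588x + 1907. Since g(x) = h(x + 14) where h(x) = x^3 - 837, and h is irreducible over Q (because 837 is not a perfect cube, so h has no rational root, and a monic cubic with no rational root is irreducible), g is also irreducible (irreducibility is preserved under the substitution x → x + 14). Hence m_α(x) = x^3 + 42x^2 + 588x + 1907.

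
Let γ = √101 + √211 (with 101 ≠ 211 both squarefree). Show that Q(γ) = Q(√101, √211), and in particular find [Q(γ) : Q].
[Q(γ) : Q] = 4 (equivalently, Q(γ) = Q(√101, √211))

Obviously Q(γ) ⊆ Q(√101, √211), and [Q(√101, √211):Q] = 4 (since 101, 211 are distinct squarefree integers > 1 with 21311 not a perfect square). To show equality we compute the minimal polynomial of γ. From γ = √101 + √211: γ^2 = 101 + 2√(21311) + 211 = 312 + 2√(21311), so γ^2 - 312 = 2√(21311); squaring, (γ^2 - 312)^2 = 4·21311, i.e. γ^4 - 624γ^2 + 97344 - 85244 = 0, i.e. γ^4 - 624γ^2 + 12100 = 0. So γ is a root of x^4 - 624x^2 + 12100. This polynomial is irreducible over Q: it has no rational root (each ±√101 ± √211 is irrational), and any factorization into two quadratics over Q would force √(21311) ∈ Q (pairing opposite roots) or √101, √211 ∈ Q (other pairings), all impossible. Hence [Q(γ):Q] = 4 = [Q(√101, √211):Q], so Q(γ) = Q(√101, √211).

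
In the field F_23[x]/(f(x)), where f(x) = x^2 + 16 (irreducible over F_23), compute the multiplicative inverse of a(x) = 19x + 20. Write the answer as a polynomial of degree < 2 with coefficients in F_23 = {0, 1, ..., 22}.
a(x)^(-1) ≡ 8x + 17 (mod f(x))

Since f is irreducible over F_23, F_23[x]/(f) is a field and a(x) ≠ 0 has an inverse. Apply the extended Euclidean algorithm to f(x) and a(x) in F_23[x]: f(x) = (17x + 16)·a(x) + (18). The last nonzero remainder is the constant 18 = gcd(f, a) in F_23. Back-substituting through the division chain expresses 18 = s(x)·a(x) + t(x)·f(x) with s(x) ≡ 6x + 7 (mod f), so (6x + 7)·a(x) ≡ 18 (mod f). Multiplying by 18^(-1) ≡ 9 in F_23 gives a(x)^(-1) ≡ 9·(6x + 7) ≡ 8x + 17 (mod f). Check: (19x + 20)·(8x + 17) = 14x^2 + 18 ≡ 1 (mod x^2 + 16).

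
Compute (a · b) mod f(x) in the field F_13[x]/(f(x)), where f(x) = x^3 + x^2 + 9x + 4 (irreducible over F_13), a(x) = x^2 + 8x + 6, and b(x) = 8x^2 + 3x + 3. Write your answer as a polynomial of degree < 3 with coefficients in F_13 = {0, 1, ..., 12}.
a · b ≡ 9x^2 + 12x + 3 (mod f(x))

Multiply in F_13[x]: a(x)·b(x) = (x^2 + 8x + 6)·(8x^2 + 3x + 3) = 8x^4 + 2x^3 + 10x^2 + 3x + 5. This has degree ≥ 3, so divide by f(x) over F_13: 8x^4 + 2x^3 + 10x^2 + 3x + 5 = (8x + 7)·(x^3 + x^2 + 9x + 4) + (9x^2 + 12x + 3). Hence a·b ≡ 9x^2 + 12x + 3 (mod f). (F_13[x]/(f) is a field with 13^3 = 2197 elements since f is irreducible of degree 3.)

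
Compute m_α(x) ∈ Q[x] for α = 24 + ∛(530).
m_α(x) = x^3 - 72x^2 + 1728x - 14354

Set β = α - 24 = ∛(530), so β^3 = 530. Then (α - 24)^3 - 530 = 0, i.e. α is a root of g(x) = (x - 24)^3 - 530 = x^3 - 72x^2 + 1728x - 14354. Since g(x) = h(x - 24) where h(x) = x^3 - 530, and h is irreducible over Q (because 530 is not a perfect cube, so h has no rational root, and a monic cubic with no rational root is irreducible), g is also irreducible (irreducibility is preserved under the substitution x → x - 24). Hence m_α(x) = x^3 - 72x^2 + 1728x - 14354.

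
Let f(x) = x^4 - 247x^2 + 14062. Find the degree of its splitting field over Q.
[K : Q] = 4

Solving the quadratic in x^2: x^2 = (247 ± √(247^2 - 4·14062))/2 = (247 ± √4761)/2 = (247 ± 69)/2, giving x^2 = 89 or x^2 = 158. So f(x) = (x^2 - 89)(x^2 - 158) and the roots of f are ±√89, ±√158. Hence the splitting field is K = Q(√89, √158). Since 89 and 158 are distinct squarefree integers > 1, their product 14062 is not a perfect square, so √158 ∉ Q(√89). By the tower law [K:Q] = [Q(√89,√158):Q(√89)] · [Q(√89):Q] = 2 · 2 = 4.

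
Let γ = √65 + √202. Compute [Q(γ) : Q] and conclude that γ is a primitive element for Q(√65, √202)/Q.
[Q(γ) : Q] = 4 (equivalently, Q(γ) = Q(√65, √202))

Obviously Q(γ) ⊆ Q(√65, √202), and [Q(√65, √202):Q] = 4 (since 65, 202 are distinct squarefree integers > 1 with 13130 not a perfect square). To show equality we compute the minimal polynomial of γ. From γ = √65 + √202: γ^2 = 65 + 2√(13130) + 202 = 267 + 2√(13130), so γ^2 - 267 = 2√(13130); squaring, (γ^2 - 267)^2 = 4·13130, i.e. γ^4 - 534γ^2 + 71289 - 52520 = 0, i.e. γ^4 - 534γ^2 + 18769 = 0. So γ is a root of x^4 - 534x^2 + 18769. This polynomial is irreducible over Q: it has no rational root (each ±√65 ± √202 is irrational), and any factorization into two quadratics over Q would force √(13130) ∈ Q (pairing opposite roots) or √65, √202 ∈ Q (other pairings), all impossible. Hence [Q(γ):Q] = 4 = [Q(√65, √202):Q], so Q(γ) = Q(√65, √202).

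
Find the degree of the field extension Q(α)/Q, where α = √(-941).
[Q(α):Q] = 2

[Q(α):Q] equals the degree of the minimal polynomial of α. Here α^2 = -941 and x^2 + 941 is irreducible (d = -941 is squarefree, ≠ 1, hence not a square), so deg(m_α) = 2. Thus [Q(α):Q] = 2.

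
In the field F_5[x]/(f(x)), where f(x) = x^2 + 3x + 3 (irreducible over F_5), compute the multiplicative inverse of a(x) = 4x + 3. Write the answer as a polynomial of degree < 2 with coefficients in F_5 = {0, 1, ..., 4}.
a(x)^(-1) ≡ x + 1 (mod f(x))

Since f is irreducible over F_5, F_5[x]/(f) is a field and a(x) ≠ 0 has an inverse. Apply the extended Euclidean algorithm to f(x) and a(x) in F_5[x]: f(x) = (4x + 4)·a(x) + (1). The last nonzero remainder is the constant 1 = gcd(f, a) in F_5. Back-substituting through the division chain expresses 1 = s(x)·a(x) + t(x)·f(x) with s(x) ≡ x + 1 (mod f), so a(x)^(-1) ≡ s(x) = x + 1 (mod f). Check: (4x + 3)·(x + 1) = 4x^2 + 2x + 3 ≡ 1 (mod x^2 + 3x + 3).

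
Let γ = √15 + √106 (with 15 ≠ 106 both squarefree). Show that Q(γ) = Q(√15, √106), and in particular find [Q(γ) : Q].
[Q(γ) : Q] = 4 (equivalently, Q(γ) = Q(√15, √106))

Obviously Q(γ) ⊆ Q(√15, √106), and [Q(√15, √106):Q] = 4 (since 15, 106 are distinct squarefree integers > 1 with 1590 not a perfect square). To show equality we compute the minimal polynomial of γ. From γ = √15 + √106: γ^2 = 15 + 2√(1590) + 106 = 121 + 2√(1590), so γ^2 - 121 = 2√(1590); squaring, (γ^2 - 121)^2 = 4·1590, i.e. γ^4 - 242γ^2 + 14641 - 6360 = 0, i.e. γ^4 - 242γ^2 + 8281 = 0. So γ is a root of x^4 - 242x^2 + 8281. This polynomial is irreducible over Q: it has no rational root (each ±√15 ± √106 is irrational), and any factorization into two quadratics over Q would force √(1590) ∈ Q (pairing opposite roots) or √15, √106 ∈ Q (other pairings), all impossible. Hence [Q(γ):Q] = 4 = [Q(√15, √106):Q], so Q(γ) = Q(√15, √106).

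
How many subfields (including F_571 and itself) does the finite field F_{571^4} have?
F_{571^4} has 3 subfields

The subfields of F_{p^n} are exactly the fields F_{p^d} for d | n (each is the fixed field of the unique index-d subgroup of Gal(F_{p^n}/F_p) ≅ Z/nZ). The divisors of n = 4 are {1, 2, 4}, giving 3 subfields: F_{571^1}, F_{571^2}, F_{571^4}.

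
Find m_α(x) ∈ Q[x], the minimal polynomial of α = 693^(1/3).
m_α(x) = x^3 - 693

α satisfies α^3 = 693, so x^3 - 693 annihilates α. By the rational root test, a rational root p/q (in lowest terms) of x^3 - 693 would satisfy p^3 = 693 q^3, forcing q = 1 and p^3 = 693; but 693 is not a perfect cube, contradiction. A monic cubic over Q with no rational root is irreducible (any nontrivial factorization would include a linear factor). Hence x^3 - 693 is the minimal polynomial of α, and in particular [Q(α):Q] = 3.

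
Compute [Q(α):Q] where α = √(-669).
[Q(α):Q] = 2

[Q(α):Q] equals the degree of the minimal polynomial of α. Here α^2 = -669 and x^2 + 669 is irreducible (d = -669 is squarefree, ≠ 1, hence not a square), so deg(m_α) = 2. Thus [Q(α):Q] = 2.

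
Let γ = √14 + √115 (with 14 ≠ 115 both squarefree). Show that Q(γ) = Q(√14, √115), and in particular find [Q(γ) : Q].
[Q(γ) : Q] = 4 (equivalently, Q(γ) = Q(√14, √115))

Obviously Q(γ) ⊆ Q(√14, √115), and [Q(√14, √115):Q] = 4 (since 14, 115 are distinct squarefree integers > 1 with 1610 not a perfect square). To show equality we compute the minimal polynomial of γ. From γ = √14 + √115: γ^2 = 14 + 2√(1610) + 115 = 129 + 2√(1610), so γ^2 - 129 = 2√(1610); squaring, (γ^2 - 129)^2 = 4·1610, i.e. γ^4 - 258γ^2 + 16641 - 6440 = 0, i.e. γ^4 - 258γ^2 + 10201 = 0. So γ is a root of x^4 - 258x^2 + 10201. This polynomial is irreducible over Q: it has no rational root (each ±√14 ± √115 is irrational), and any factorization into two quadratics over Q would force √(1610) ∈ Q (pairing opposite roots) or √14, √115 ∈ Q (other pairings), all impossible. Hence [Q(γ):Q] = 4 = [Q(√14, √115):Q], so Q(γ) = Q(√14, √115).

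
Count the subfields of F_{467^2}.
F_{467^2} has 2 subfields

The subfields of F_{p^n} are exactly the fields F_{p^d} for d | n (each is the fixed field of the unique index-d subgroup of Gal(F_{p^n}/F_p) ≅ Z/nZ). The divisors of n = 2 are {1, 2}, giving 2 subfields: F_{467^1}, F_{467^2}.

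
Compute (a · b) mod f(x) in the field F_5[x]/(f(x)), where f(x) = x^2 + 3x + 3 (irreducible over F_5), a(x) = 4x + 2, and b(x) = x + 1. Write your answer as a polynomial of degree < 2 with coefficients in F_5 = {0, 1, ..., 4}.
a · b ≡ 4x (mod f(x))

Multiply in F_5[x]: a(x)·b(x) = (4x + 2)·(x + 1) = 4x^2 + x + 2. This has degree ≥ 2, so divide by f(x) over F_5: 4x^2 + x + 2 = (4)·(x^2 + 3x + 3) + (4x). Hence a·b ≡ 4x (mod f). (F_5[x]/(f) is a field with 5^2 = 25 elements since f is irreducible of degree 2.)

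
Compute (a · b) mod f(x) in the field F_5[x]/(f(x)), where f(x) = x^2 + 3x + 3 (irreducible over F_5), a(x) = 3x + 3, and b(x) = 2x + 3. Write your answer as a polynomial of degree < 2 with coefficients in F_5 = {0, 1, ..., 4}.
a · b ≡ 2x + 1 (mod f(x))

Multiply in F_5[x]: a(x)·b(x) = (3x + 3)·(2x + 3) = x^2 + 4. This has degree ≥ 2, so divide by f(x) over F_5: x^2 + 4 = (1)·(x^2 + 3x + 3) + (2x + 1). Hence a·b ≡ 2x + 1 (mod f). (F_5[x]/(f) is a field with 5^2 = 25 elements since f is irreducible of degree 2.)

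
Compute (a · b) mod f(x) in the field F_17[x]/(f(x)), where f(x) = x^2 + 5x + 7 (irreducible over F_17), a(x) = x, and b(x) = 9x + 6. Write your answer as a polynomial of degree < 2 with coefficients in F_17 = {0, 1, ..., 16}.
a · b ≡ 12x + 5 (mod f(x))

Multiply in F_17[x]: a(x)·b(x) = (x)·(9x + 6) = 9x^2 + 6x. This has degree ≥ 2, so divide by f(x) over F_17: 9x^2 + 6x = (9)·(x^2 + 5x + 7) + (12x + 5). Hence a·b ≡ 12x + 5 (mod f). (F_17[x]/(f) is a field with 17^2 = 289 elements since f is irreducible of degree 2.)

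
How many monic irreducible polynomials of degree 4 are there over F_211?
There are 495518730 monic irreducible polynomials of degree 4 over F_211

Each element of F_{211^4} that lies in no proper subfield is a root of exactly one monic irreducible of degree 4 over F_211, and each such polynomial has 4 distinct roots in F_{211^4}. By Möbius inversion the count is N_211(4) = (1/4) Σ_{d|4} μ(4/d) · 211^d = (1/4)(μ(4)·211^1 + μ(2)·211^2 + μ(1)·211^4) = 1982074920/4 = 495518730.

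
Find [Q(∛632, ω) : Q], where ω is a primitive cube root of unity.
[Q(∛632, ω) : Q] = 6

[Q(∛632):Q] = 3 (min poly x^3 - 632, irreducible since 632 is not a perfect cube). [Q(ω):Q] = 2 (min poly x^2 + x + 1). Since Q(∛632) ⊂ R and ω ∉ R, we have ω ∉ Q(∛632), so x^2 + x + 1 remains irreducible over Q(∛632) and [Q(∛632, ω) : Q(∛632)] = 2. By the tower law, [Q(∛632, ω) : Q] = 3 · 2 = 6. (In fact Q(∛632, ω) is the splitting field of x^3 - 632 over Q.)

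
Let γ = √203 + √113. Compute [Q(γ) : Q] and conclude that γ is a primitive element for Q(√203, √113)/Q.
[Q(γ) : Q] = 4 (equivalently, Q(γ) = Q(√203, √113))

Obviously Q(γ) ⊆ Q(√203, √113), and [Q(√203, √113):Q] = 4 (since 203, 113 are distinct squarefree integers > 1 with 22939 not a perfect square). To show equality we compute the minimal polynomial of γ. From γ = √203 + √113: γ^2 = 203 + 2√(22939) + 113 = 316 + 2√(22939), so γ^2 - 316 = 2√(22939); squaring, (γ^2 - 316)^2 = 4·22939, i.e. γ^4 - 632γ^2 + 99856 - 91756 = 0, i.e. γ^4 - 632γ^2 + 8100 = 0. So γ is a root of x^4 - 632x^2 + 8100. This polynomial is irreducible over Q: it has no rational root (each ±√203 ± √113 is irrational), and any factorization into two quadratics over Q would force √(22939) ∈ Q (pairing opposite roots) or √203, √113 ∈ Q (other pairings), all impossible. Hence [Q(γ):Q] = 4 = [Q(√203, √113):Q], so Q(γ) = Q(√203, √113).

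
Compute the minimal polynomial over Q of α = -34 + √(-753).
m_α(x) = x^2 + 68x + 1909

From α + 34 = √(-753), squaring gives (α + 34)^2 = -753, i.e. α^2 + 68α + 1156 = -753, so α^2 + 68α + 1909 = 0. The discriminant of x^2 + 68x + 1909 is (68)^2 - 4·(1909) = 4624 - 7636 = -3012, and 4·(-753) is not a perfect square in Q since -753 is squarefree and ≠ 1. Hence x^2 + 68x + 1909 is irreducible over Q and is the minimal polynomial of α.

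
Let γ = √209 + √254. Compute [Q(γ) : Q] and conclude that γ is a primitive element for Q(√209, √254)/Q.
[Q(γ) : Q] = 4 (equivalently, Q(γ) = Q(√209, √254))

Obviously Q(γ) ⊆ Q(√209, √254), and [Q(√209, √254):Q] = 4 (since 209, 254 are distinct squarefree integers > 1 with 53086 not a perfect square). To show equality we compute the minimal polynomial of γ. From γ = √209 + √254: γ^2 = 209 + 2√(53086) + 254 = 463 + 2√(53086), so γ^2 - 463 = 2√(53086); squaring, (γ^2 - 463)^2 = 4·53086, i.e. γ^4 - 926γ^2 + 214369 - 212344 = 0, i.e. γ^4 - 926γ^2 + 2025 = 0. So γ is a root of x^4 - 926x^2 + 2025. This polynomial is irreducible over Q: it has no rational root (each ±√209 ± √254 is irrational), and any factorization into two quadratics over Q would force √(53086) ∈ Q (pairing opposite roots) or √209, √254 ∈ Q (other pairings), all impossible. Hence [Q(γ):Q] = 4 = [Q(√209, √254):Q], so Q(γ) = Q(√209, √254).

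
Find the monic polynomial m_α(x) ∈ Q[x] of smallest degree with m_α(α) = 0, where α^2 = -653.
m_α(x) = x^2 + 653

α satisfies α^2 + 653 = 0, so x^2 + 653 annihilates α. Since d = -653 is squarefree and ≠ 1, it is not a perfect square in Q, so x^2 + 653 has no rational root and is therefore irreducible over Q (a degree-2 polynomial over a field is irreducible iff it has no root). Hence m_α(x) = x^2 + 653.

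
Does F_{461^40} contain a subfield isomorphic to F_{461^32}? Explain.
No: F_{461^32} is not a subfield of F_{461^40}

F_{p^m} embeds in F_{p^n} iff m | n. Here 32 ∤ 40 (since 40 = 1·32 + 8 with remainder 8 ≠ 0), so F_{461^32} is not a subfield of F_{461^40}. Equivalently: if it were, the tower law would give 32 = [F_{461^32}:F_461] dividing [F_{461^40}:F_461] = 40, contradiction.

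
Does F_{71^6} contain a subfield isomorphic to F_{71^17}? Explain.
No: F_{71^17} is not a subfield of F_{71^6}

F_{p^m} embeds in F_{p^n} iff m | n. Here 17 ∤ 6 (since 6 = 0·17 + 6 with remainder 6 ≠ 0), so F_{71^17} is not a subfield of F_{71^6}. Equivalently: if it were, the tower law would give 17 = [F_{71^17}:F_71] dividing [F_{71^6}:F_71] = 6, contradiction.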